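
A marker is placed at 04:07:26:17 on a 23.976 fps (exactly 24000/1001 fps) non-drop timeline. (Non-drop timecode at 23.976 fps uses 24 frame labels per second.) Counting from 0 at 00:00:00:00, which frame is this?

frame 356321

Total seconds to the label: (4 × 3600 + 7 × 60 + 26) = 14846.
Frame index = 14846 × 24 + 17 = 356321.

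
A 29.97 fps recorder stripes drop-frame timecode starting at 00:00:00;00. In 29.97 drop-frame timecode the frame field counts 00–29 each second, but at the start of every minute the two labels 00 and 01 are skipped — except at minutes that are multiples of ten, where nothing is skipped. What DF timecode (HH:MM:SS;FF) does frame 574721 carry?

05:19:36;17

Each 10-minute DF block holds 10 × 60 × 30 − 9 × 2 = 17982 frames. 574721 ÷ 17982 → 31 full blocks, remainder 17279.
Within the partial block the first minute is 1800 frames and each further minute 1798, so 9 further minute boundaries passed. Total skipped labels = 18 × 31 + 2 × 9 = 576.
Non-drop label index = 574721 + 576 = 575297; at 30 labels/s that is 05:19:36:17, i.e. DF 05:19:36;17.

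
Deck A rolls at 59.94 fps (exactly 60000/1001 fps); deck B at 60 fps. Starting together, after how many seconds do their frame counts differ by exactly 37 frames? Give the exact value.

The gap grows by |60 − 60000/1001| = 60/1001 frames per second.
Time for a 37-frame gap: 37 ÷ (60/1001) = 37037/60 s.

37037/60 seconds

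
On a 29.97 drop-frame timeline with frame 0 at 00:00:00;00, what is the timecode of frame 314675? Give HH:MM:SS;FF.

02:54:59;19

Ten DF minutes hold 17982 frames, so frame 314675 lies in block 17 (frames 305694–323675) with 8981 frames into that block.
The block's first minute is 1800 frames and the rest 1798 each; 8981 frames reaches minute 4, so 17 × 18 + 4 × 2 = 314 labels have been skipped so far.
Adding those back, label number 314675 + 314 = 314989 at 30 labels/s is 10499 s + 19 f = 2 h 54 min 59 s frame 19, i.e. 02:54:59;19.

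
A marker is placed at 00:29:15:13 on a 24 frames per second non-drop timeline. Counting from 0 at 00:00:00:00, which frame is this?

Total seconds to the label: (0 × 3600 + 29 × 60 + 15) = 1755.
Frame index = 1755 × 24 + 13 = 42133.

42133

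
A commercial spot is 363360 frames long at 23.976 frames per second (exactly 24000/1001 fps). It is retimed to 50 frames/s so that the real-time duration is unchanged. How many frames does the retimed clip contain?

757757 frames

Target frames = source frames × (target rate / source rate) = 363360 × (50)/(24000/1001) = 363360 × 1001/480 = 757757.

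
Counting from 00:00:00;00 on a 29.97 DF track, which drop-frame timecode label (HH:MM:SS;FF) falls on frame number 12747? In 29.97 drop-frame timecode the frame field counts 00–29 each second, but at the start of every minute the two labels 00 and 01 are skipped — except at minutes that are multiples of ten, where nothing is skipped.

00:07:05;11

Each 10-minute DF block holds 10 × 60 × 30 − 9 × 2 = 17982 frames. 12747 ÷ 17982 → 0 full blocks, remainder 12747.
Within the partial block the first minute is 1800 frames and each further minute 1798, so 7 further minute boundaries passed. Total skipped labels = 18 × 0 + 2 × 7 = 14.
Non-drop label index = 12747 + 14 = 12761; at 30 labels/s that is 00:07:05:11, i.e. DF 00:07:05;11.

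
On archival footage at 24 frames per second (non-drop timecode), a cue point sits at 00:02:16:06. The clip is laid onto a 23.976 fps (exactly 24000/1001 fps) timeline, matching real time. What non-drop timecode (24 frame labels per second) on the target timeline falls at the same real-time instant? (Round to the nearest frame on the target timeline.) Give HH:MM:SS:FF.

00:02:16:03

Source frame index: (0×3600 + 2×60 + 16) × 24 + 6 = 3270.
Real time: 3270 / (24) = 545/4 s.
Target frame: (545/4) × (24000/1001) = 3270000/1001 ≈ 3266.733 → 3267.
At 24 labels/s: frame 3267 → 00:02:16:03.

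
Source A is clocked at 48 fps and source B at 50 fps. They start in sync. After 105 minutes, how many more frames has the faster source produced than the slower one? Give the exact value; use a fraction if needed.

105 min = 6300 s.
A emits 48 × 6300 = 302400 frames; B emits 50 × 6300 = 315000.
Difference = 12600 frames; B is ahead of A.

12600 frames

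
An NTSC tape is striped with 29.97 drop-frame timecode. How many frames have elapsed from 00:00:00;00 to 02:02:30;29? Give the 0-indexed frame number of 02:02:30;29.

220309

Complete 10-minute blocks: 12, each 17982 frames → 215784.
Remaining 2 whole minutes in the current block: 1800 + 1 × 1798 = 3598 frames.
Within the current minute: 30 × 30 + 29 − 2 = 927 (labels ;00/;01 skipped at this minute). Total = 215784 + 3598 + 927 = 220309.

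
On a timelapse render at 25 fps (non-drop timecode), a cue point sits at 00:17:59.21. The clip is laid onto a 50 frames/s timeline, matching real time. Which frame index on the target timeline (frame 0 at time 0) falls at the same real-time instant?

Source frame index: (0×3600 + 17×60 + 59) × 25 + 21 = 26996.
Real time: 26996 / (25) = 26996/25 s.
Target frame: (26996/25) × (50) = 53992.

frame 53992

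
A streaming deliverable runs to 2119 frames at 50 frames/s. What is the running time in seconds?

42.38 seconds

Running time = 2119 / (50) = 42.38 s.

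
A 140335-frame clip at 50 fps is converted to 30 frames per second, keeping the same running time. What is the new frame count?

84201 frames

Target frames = source frames × (target rate / source rate) = 140335 × (30)/(50) = 140335 × 3/5 = 84201.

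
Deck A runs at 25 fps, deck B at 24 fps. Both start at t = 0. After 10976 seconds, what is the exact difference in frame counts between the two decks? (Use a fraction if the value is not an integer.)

A emits 25 × 10976 = 274400 frames; B emits 24 × 10976 = 263424.
Difference = 10976 frames; B is behind A.

10976 frames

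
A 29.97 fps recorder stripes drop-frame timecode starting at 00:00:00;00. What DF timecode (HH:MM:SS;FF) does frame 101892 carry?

Ten DF minutes hold 17982 frames, so frame 101892 lies in block 5 (frames 89910–107891) with 11982 frames into that block.
The block's first minute is 1800 frames and the rest 1798 each; 11982 frames reaches minute 6, so 5 × 18 + 6 × 2 = 102 labels have been skipped so far.
Adding those back, label number 101892 + 102 = 101994 at 30 labels/s is 3399 s + 24 f = 0 h 56 min 39 s frame 24, i.e. 00:56:39;24.

00:56:39;24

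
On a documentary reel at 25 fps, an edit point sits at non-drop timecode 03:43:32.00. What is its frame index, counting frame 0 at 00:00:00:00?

Total seconds to the label: (3 × 3600 + 43 × 60 + 32) = 13412.
Frame index = 13412 × 25 + 0 = 335300.

335300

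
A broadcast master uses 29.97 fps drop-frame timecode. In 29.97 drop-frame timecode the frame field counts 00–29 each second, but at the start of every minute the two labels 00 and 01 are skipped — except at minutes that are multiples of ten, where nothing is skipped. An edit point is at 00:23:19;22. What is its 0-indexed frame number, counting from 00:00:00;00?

41950

As if non-drop at 30 labels/s: (0 × 3600 + 23 × 60 + 19) × 30 + 22 = 41992.
Minute boundaries passed: 23; those not divisible by 10: 23 − 2 = 21; dropped labels = 2 × 21 = 42.
Actual frame index = 41992 − 42 = 41950.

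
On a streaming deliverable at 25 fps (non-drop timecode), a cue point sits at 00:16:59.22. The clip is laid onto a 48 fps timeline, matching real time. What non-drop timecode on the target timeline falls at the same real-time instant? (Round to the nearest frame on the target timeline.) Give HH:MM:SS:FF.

00:16:59:42

Source frame index: (0×3600 + 16×60 + 59) × 25 + 22 = 25497.
Real time: 25497 / (25) = 25497/25 s.
Target frame: (25497/25) × (48) = 1223856/25 ≈ 48954.240 → 48954.
At 48 labels/s: frame 48954 → 00:16:59:42.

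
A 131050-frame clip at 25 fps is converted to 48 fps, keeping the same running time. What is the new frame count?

251616 frames

Target frames = source frames × (target rate / source rate) = 131050 × (48)/(25) = 131050 × 48/25 = 251616.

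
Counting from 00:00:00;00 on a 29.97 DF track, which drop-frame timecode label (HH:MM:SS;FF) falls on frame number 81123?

Each 10-minute DF block holds 10 × 60 × 30 − 9 × 2 = 17982 frames. 81123 ÷ 17982 → 4 full blocks, remainder 9195.
Within the partial block the first minute is 1800 frames and each further minute 1798, so 5 further minute boundaries passed. Total skipped labels = 18 × 4 + 2 × 5 = 82.
Non-drop label index = 81123 + 82 = 81205; at 30 labels/s that is 00:45:06:25, i.e. DF 00:45:06;25.

00:45:06;25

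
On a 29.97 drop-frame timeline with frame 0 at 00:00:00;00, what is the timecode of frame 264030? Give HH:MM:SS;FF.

Each 10-minute DF block holds 10 × 60 × 30 − 9 × 2 = 17982 frames. 264030 ÷ 17982 → 14 full blocks, remainder 12282.
Within the partial block the first minute is 1800 frames and each further minute 1798, so 6 further minute boundaries passed. Total skipped labels = 18 × 14 + 2 × 6 = 264.
Non-drop label index = 264030 + 264 = 264294; at 30 labels/s that is 02:26:49:24, i.e. DF 02:26:49;24.

02:26:49;24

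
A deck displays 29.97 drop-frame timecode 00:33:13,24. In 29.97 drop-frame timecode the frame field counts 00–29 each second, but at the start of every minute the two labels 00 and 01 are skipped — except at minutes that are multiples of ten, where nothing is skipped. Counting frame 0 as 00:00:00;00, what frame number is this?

59754

Complete 10-minute blocks: 3, each 17982 frames → 53946.
Remaining 3 whole minutes in the current block: 1800 + 2 × 1798 = 5396 frames.
Within the current minute: 13 × 30 + 24 − 2 = 412 (labels ;00/;01 skipped at this minute). Total = 53946 + 5396 + 412 = 59754.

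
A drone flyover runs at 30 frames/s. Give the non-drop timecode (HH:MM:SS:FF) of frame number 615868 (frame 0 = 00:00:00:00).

615868 ÷ 30 = 20528 full seconds, remainder 28 frames.
20528 s = 5 h 42 min 8 s.
Timecode: 05:42:08:28.

05:42:08:28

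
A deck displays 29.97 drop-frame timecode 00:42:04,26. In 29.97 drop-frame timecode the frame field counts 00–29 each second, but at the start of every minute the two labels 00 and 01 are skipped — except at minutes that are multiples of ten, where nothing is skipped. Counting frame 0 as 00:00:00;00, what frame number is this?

As if non-drop at 30 labels/s: (0 × 3600 + 42 × 60 + 4) × 30 + 26 = 75746.
Minute boundaries passed: 42; those not divisible by 10: 42 − 4 = 38; dropped labels = 2 × 38 = 76.
Actual frame index = 75746 − 76 = 75670.

75670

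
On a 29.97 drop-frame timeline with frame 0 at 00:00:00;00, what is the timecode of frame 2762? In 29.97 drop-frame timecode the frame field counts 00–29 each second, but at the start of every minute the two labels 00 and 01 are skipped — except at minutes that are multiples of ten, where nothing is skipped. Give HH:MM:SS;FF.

00:01:32;04

Each 10-minute DF block holds 10 × 60 × 30 − 9 × 2 = 17982 frames. 2762 ÷ 17982 → 0 full blocks, remainder 2762.
Within the partial block the first minute is 1800 frames and each further minute 1798, so 1 further minute boundary passed. Total skipped labels = 18 × 0 + 2 × 1 = 2.
Non-drop label index = 2762 + 2 = 2764; at 30 labels/s that is 00:01:32:04, i.e. DF 00:01:32;04.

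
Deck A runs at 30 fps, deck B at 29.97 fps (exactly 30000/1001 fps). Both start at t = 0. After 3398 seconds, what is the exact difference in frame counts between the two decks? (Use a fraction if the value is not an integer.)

A emits 30 × 3398 = 101940 frames; B emits 30000/1001 × 3398 = 101940000/1001.
Difference = 101940/1001 frames (≈ 101.8382); B is behind A.

101940/1001 frames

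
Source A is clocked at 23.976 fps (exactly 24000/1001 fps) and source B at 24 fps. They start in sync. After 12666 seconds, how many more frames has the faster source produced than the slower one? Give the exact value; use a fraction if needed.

A emits 24000/1001 × 12666 = 303984000/1001 frames; B emits 24 × 12666 = 303984.
Difference = 303984/1001 frames (≈ 303.6803); B is ahead of A.

303984/1001 frames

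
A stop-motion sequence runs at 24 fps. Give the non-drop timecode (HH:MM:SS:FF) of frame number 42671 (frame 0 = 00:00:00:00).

42671 ÷ 24 = 1777 full seconds, remainder 23 frames.
1777 s = 0 h 29 min 37 s.
Timecode: 00:29:37:23.

00:29:37:23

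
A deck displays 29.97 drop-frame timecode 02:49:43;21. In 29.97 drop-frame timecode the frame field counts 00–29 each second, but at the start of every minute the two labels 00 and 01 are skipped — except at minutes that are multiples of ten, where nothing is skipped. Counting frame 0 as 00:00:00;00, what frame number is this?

305205

Complete 10-minute blocks: 16, each 17982 frames → 287712.
Remaining 9 whole minutes in the current block: 1800 + 8 × 1798 = 16184 frames.
Within the current minute: 43 × 30 + 21 − 2 = 1309 (labels ;00/;01 skipped at this minute). Total = 287712 + 16184 + 1309 = 305205.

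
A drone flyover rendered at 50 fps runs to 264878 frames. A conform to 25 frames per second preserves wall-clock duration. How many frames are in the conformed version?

Target frames = source frames × (target rate / source rate) = 264878 × (25)/(50) = 264878 × 1/2 = 132439.

132439 frames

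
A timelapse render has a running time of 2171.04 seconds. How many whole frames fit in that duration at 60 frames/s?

Frames = 2171.04 × 60 = 651312/5 ≈ 130262.4000.
Complete frames: 130262.

130262 frames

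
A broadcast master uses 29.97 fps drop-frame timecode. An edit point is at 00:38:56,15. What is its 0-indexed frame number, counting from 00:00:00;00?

70025

Complete 10-minute blocks: 3, each 17982 frames → 53946.
Remaining 8 whole minutes in the current block: 1800 + 7 × 1798 = 14386 frames.
Within the current minute: 56 × 30 + 15 − 2 = 1693 (labels ;00/;01 skipped at this minute). Total = 53946 + 14386 + 1693 = 70025.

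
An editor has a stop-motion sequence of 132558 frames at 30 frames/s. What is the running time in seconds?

Running time = 132558 / (30) = 4418.6 s.

4418.6 seconds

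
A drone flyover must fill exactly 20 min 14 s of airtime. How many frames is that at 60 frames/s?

72840 frames

20 min 14 s = 1214 s.
Frames = 1214 × 60 = 72840.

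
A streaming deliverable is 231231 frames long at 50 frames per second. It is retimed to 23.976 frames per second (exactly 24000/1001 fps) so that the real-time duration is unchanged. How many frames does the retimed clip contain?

Target frames = source frames × (target rate / source rate) = 231231 × (24000/1001)/(50) = 231231 × 480/1001 = 110880.

110880 frames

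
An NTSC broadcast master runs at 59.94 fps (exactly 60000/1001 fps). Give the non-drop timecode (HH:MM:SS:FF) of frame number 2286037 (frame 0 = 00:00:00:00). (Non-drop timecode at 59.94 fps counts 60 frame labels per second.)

10:35:00:37

2286037 ÷ 60 = 38100 full seconds, remainder 37 frames.
38100 s = 10 h 35 min 0 s.
Timecode: 10:35:00:37.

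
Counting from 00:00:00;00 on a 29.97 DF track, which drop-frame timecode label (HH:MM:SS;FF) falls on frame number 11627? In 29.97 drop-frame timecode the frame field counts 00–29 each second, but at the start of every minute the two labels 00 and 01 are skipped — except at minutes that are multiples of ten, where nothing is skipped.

Ten DF minutes hold 17982 frames, so frame 11627 lies in block 0 (frames 0–17981) with 11627 frames into that block.
The block's first minute is 1800 frames and the rest 1798 each; 11627 frames reaches minute 6, so 0 × 18 + 6 × 2 = 12 labels have been skipped so far.
Adding those back, label number 11627 + 12 = 11639 at 30 labels/s is 387 s + 29 f = 0 h 6 min 27 s frame 29, i.e. 00:06:27;29.

00:06:27;29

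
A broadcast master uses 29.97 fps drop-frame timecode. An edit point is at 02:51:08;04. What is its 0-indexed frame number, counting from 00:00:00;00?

As if non-drop at 30 labels/s: (2 × 3600 + 51 × 60 + 8) × 30 + 4 = 308044.
Minute boundaries passed: 171; those not divisible by 10: 171 − 17 = 154; dropped labels = 2 × 154 = 308.
Actual frame index = 308044 − 308 = 307736.

307736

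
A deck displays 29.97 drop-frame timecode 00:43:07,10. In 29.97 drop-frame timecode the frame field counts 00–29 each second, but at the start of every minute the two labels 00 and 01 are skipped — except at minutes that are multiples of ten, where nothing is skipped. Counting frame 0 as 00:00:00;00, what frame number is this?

77542

As if non-drop at 30 labels/s: (0 × 3600 + 43 × 60 + 7) × 30 + 10 = 77620.
Minute boundaries passed: 43; those not divisible by 10: 43 − 4 = 39; dropped labels = 2 × 39 = 78.
Actual frame index = 77620 − 78 = 77542.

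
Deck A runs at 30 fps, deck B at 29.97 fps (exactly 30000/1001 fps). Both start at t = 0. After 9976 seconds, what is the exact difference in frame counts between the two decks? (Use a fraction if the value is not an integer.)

A emits 30 × 9976 = 299280 frames; B emits 30000/1001 × 9976 = 299280000/1001.
Difference = 299280/1001 frames (≈ 298.9810); B is behind A.

299280/1001 frames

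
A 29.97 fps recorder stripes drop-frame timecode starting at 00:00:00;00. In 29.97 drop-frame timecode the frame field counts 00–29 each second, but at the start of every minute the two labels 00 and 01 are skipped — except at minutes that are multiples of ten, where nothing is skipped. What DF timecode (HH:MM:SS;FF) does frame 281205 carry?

Each 10-minute DF block holds 10 × 60 × 30 − 9 × 2 = 17982 frames. 281205 ÷ 17982 → 15 full blocks, remainder 11475.
Within the partial block the first minute is 1800 frames and each further minute 1798, so 6 further minute boundaries passed. Total skipped labels = 18 × 15 + 2 × 6 = 282.
Non-drop label index = 281205 + 282 = 281487; at 30 labels/s that is 02:36:22:27, i.e. DF 02:36:22;27.

02:36:22;27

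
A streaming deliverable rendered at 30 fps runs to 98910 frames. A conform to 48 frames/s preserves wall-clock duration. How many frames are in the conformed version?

158256 frames

Frames at target rate = 98910 × (48) / (30) = 158256.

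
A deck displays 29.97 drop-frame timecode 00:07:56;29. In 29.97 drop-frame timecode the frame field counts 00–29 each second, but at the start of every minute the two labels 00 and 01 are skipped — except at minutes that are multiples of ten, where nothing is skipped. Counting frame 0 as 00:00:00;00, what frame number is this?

14295

As if non-drop at 30 labels/s: (0 × 3600 + 7 × 60 + 56) × 30 + 29 = 14309.
Minute boundaries passed: 7; those not divisible by 10: 7 − 0 = 7; dropped labels = 2 × 7 = 14.
Actual frame index = 14309 − 14 = 14295.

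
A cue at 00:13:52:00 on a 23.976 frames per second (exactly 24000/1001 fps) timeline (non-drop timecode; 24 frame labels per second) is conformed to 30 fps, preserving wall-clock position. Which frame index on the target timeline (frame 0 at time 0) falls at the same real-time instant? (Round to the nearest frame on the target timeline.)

Source frame index: (0×3600 + 13×60 + 52) × 24 + 0 = 19968.
Real time: 19968 / (24000/1001) = 104104/125 s.
Target frame: (104104/125) × (30) = 624624/25 ≈ 24984.960 → 24985.

frame 24985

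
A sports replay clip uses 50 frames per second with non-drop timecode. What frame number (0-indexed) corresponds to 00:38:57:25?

Total seconds to the label: (0 × 3600 + 38 × 60 + 57) = 2337.
Frame index = 2337 × 50 + 25 = 116875.

frame 116875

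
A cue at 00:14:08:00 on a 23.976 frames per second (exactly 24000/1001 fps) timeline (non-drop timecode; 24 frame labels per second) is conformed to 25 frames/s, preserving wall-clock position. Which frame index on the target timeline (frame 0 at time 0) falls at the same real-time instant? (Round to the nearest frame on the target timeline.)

Source frame index: (0×3600 + 14×60 + 8) × 24 + 0 = 20352.
Real time: 20352 / (24000/1001) = 106106/125 s.
Target frame: (106106/125) × (25) = 106106/5 ≈ 21221.200 → 21221.

frame 21221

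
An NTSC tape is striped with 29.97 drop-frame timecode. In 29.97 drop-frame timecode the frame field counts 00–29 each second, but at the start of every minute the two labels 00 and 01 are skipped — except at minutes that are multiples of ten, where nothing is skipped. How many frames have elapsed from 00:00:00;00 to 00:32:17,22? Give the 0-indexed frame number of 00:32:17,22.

58074

Complete 10-minute blocks: 3, each 17982 frames → 53946.
Remaining 2 whole minutes in the current block: 1800 + 1 × 1798 = 3598 frames.
Within the current minute: 17 × 30 + 22 − 2 = 530 (labels ;00/;01 skipped at this minute). Total = 53946 + 3598 + 530 = 58074.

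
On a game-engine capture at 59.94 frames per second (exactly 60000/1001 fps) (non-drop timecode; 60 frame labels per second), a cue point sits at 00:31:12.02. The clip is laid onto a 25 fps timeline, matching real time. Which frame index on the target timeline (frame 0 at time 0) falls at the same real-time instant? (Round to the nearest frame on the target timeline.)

frame 46848

Source frame index: (0×3600 + 31×60 + 12) × 60 + 2 = 112322.
Real time: 112322 / (60000/1001) = 56217161/30000 s.
Target frame: (56217161/30000) × (25) = 56217161/1200 ≈ 46847.634 → 46848.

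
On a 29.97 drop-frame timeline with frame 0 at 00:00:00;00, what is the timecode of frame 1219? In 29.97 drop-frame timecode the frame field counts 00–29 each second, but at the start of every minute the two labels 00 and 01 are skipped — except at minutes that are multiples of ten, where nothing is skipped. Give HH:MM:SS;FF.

00:00:40;19

Ten DF minutes hold 17982 frames, so frame 1219 lies in block 0 (frames 0–17981) with 1219 frames into that block.
The block's first minute is 1800 frames and the rest 1798 each; 1219 frames reaches minute 0, so 0 × 18 + 0 × 2 = 0 labels have been skipped so far.
Adding those back, label number 1219 + 0 = 1219 at 30 labels/s is 40 s + 19 f = 0 h 0 min 40 s frame 19, i.e. 00:00:40;19.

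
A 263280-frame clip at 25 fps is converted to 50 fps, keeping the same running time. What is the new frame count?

526560 frames

Target frames = source frames × (target rate / source rate) = 263280 × (50)/(25) = 263280 × 2 = 526560.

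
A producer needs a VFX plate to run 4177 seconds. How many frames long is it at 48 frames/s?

Frames = 4177 × 48 = 200496.

200496 frames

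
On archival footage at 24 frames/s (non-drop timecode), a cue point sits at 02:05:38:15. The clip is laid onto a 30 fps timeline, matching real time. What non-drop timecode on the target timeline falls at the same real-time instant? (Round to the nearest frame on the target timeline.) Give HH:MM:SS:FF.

02:05:38:19

Source frame index: (2×3600 + 5×60 + 38) × 24 + 15 = 180927.
Real time: 180927 / (24) = 60309/8 s.
Target frame: (60309/8) × (30) = 904635/4 ≈ 226158.750 → 226159.
At 30 labels/s: frame 226159 → 02:05:38:19.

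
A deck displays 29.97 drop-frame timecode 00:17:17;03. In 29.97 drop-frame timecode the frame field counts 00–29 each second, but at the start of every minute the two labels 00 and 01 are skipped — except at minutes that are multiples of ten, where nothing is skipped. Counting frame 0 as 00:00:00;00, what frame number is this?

Complete 10-minute blocks: 1, each 17982 frames → 17982.
Remaining 7 whole minutes in the current block: 1800 + 6 × 1798 = 12588 frames.
Within the current minute: 17 × 30 + 3 − 2 = 511 (labels ;00/;01 skipped at this minute). Total = 17982 + 12588 + 511 = 31081.

31081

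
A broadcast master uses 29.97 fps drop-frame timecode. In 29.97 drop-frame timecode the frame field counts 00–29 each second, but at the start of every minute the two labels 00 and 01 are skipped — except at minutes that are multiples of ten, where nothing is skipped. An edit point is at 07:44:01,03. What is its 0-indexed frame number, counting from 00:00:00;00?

834397

Complete 10-minute blocks: 46, each 17982 frames → 827172.
Remaining 4 whole minutes in the current block: 1800 + 3 × 1798 = 7194 frames.
Within the current minute: 1 × 30 + 3 − 2 = 31 (labels ;00/;01 skipped at this minute). Total = 827172 + 7194 + 31 = 834397.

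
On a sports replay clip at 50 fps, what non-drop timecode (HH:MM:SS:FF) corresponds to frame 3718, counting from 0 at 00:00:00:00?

00:01:14:18

3718 ÷ 50 = 74 full seconds, remainder 18 frames.
74 s = 0 h 1 min 14 s.
Timecode: 00:01:14:18.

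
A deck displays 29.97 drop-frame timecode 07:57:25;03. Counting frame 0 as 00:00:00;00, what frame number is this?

As if non-drop at 30 labels/s: (7 × 3600 + 57 × 60 + 25) × 30 + 3 = 859353.
Minute boundaries passed: 477; those not divisible by 10: 477 − 47 = 430; dropped labels = 2 × 430 = 860.
Actual frame index = 859353 − 860 = 858493.

858493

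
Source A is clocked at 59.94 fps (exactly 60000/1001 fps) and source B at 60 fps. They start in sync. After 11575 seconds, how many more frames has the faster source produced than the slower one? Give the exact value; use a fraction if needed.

694500/1001 frames

A emits 60000/1001 × 11575 = 694500000/1001 frames; B emits 60 × 11575 = 694500.
Difference = 694500/1001 frames (≈ 693.8062); B is ahead of A.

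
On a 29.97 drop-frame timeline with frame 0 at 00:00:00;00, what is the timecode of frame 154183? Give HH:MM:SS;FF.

Ten DF minutes hold 17982 frames, so frame 154183 lies in block 8 (frames 143856–161837) with 10327 frames into that block.
The block's first minute is 1800 frames and the rest 1798 each; 10327 frames reaches minute 5, so 8 × 18 + 5 × 2 = 154 labels have been skipped so far.
Adding those back, label number 154183 + 154 = 154337 at 30 labels/s is 5144 s + 17 f = 1 h 25 min 44 s frame 17, i.e. 01:25:44;17.

01:25:44;17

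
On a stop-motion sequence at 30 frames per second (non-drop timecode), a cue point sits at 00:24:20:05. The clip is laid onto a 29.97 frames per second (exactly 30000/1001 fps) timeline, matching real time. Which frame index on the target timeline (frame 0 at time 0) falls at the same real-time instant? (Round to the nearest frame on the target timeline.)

Source frame index: (0×3600 + 24×60 + 20) × 30 + 5 = 43805.
Real time: 43805 / (30) = 8761/6 s.
Target frame: (8761/6) × (30000/1001) = 43805000/1001 ≈ 43761.239 → 43761.

frame 43761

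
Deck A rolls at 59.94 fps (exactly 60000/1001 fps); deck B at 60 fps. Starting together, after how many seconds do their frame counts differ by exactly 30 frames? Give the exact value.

The gap grows by |60 − 60000/1001| = 60/1001 frames per second.
Time for a 30-frame gap: 30 ÷ (60/1001) = 500.5 s.

500.5 seconds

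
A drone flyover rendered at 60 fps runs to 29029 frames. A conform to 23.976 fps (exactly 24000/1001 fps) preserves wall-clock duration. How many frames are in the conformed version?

Target frames = source frames × (target rate / source rate) = 29029 × (24000/1001)/(60) = 29029 × 400/1001 = 11600.

11600 frames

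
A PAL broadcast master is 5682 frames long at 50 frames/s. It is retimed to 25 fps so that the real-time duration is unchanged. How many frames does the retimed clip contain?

2841 frames

Frames at target rate = 5682 × (25) / (50) = 2841.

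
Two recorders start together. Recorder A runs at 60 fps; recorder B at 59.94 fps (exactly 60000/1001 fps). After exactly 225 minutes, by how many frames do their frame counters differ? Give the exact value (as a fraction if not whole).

225 min = 13500 s.
A emits 60 × 13500 = 810000 frames; B emits 60000/1001 × 13500 = 810000000/1001.
Difference = 810000/1001 frames (≈ 809.1908); B is behind A.

810000/1001 frames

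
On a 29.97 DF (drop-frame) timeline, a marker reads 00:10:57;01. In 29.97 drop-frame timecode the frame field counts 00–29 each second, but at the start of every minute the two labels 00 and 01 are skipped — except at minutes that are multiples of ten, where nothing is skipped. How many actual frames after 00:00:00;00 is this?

19693

As if non-drop at 30 labels/s: (0 × 3600 + 10 × 60 + 57) × 30 + 1 = 19711.
Minute boundaries passed: 10; those not divisible by 10: 10 − 1 = 9; dropped labels = 2 × 9 = 18.
Actual frame index = 19711 − 18 = 19693.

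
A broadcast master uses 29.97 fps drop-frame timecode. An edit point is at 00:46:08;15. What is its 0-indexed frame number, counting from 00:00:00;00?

82971

As if non-drop at 30 labels/s: (0 × 3600 + 46 × 60 + 8) × 30 + 15 = 83055.
Minute boundaries passed: 46; those not divisible by 10: 46 − 4 = 42; dropped labels = 2 × 42 = 84.
Actual frame index = 83055 − 84 = 82971.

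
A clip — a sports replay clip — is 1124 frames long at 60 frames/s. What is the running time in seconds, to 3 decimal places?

18.733 seconds

Running time = 1124 × 1/60 = 281/15 s ≈ 18.733 s.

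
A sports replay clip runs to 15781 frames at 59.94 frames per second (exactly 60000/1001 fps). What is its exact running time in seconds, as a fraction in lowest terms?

Running time = 15781 ÷ (60000/1001) = 15781 × 1001/60000 = 15796781/60000 s.

15796781/60000 seconds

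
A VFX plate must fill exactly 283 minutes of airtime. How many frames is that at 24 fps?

407520 frames

283 min = 16980 s.
Frames = 16980 × 24 = 407520.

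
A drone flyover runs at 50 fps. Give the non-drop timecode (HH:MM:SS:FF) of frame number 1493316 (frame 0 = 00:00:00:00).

1493316 ÷ 50 = 29866 full seconds, remainder 16 frames.
29866 s = 8 h 17 min 46 s.
Timecode: 08:17:46:16.

08:17:46:16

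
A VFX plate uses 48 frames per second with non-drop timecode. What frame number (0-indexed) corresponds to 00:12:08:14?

Total seconds to the label: (0 × 3600 + 12 × 60 + 8) = 728.
Frame index = 728 × 48 + 14 = 34958.

frame 34958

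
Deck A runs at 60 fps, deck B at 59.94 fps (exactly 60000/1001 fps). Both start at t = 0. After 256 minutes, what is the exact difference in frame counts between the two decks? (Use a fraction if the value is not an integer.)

921600/1001 frames

256 min = 15360 s.
A emits 60 × 15360 = 921600 frames; B emits 60000/1001 × 15360 = 921600000/1001.
Difference = 921600/1001 frames (≈ 920.6793); B is behind A.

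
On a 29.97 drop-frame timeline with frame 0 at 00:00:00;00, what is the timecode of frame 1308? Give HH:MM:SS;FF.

Ten DF minutes hold 17982 frames, so frame 1308 lies in block 0 (frames 0–17981) with 1308 frames into that block.
The block's first minute is 1800 frames and the rest 1798 each; 1308 frames reaches minute 0, so 0 × 18 + 0 × 2 = 0 labels have been skipped so far.
Adding those back, label number 1308 + 0 = 1308 at 30 labels/s is 43 s + 18 f = 0 h 0 min 43 s frame 18, i.e. 00:00:43;18.

00:00:43;18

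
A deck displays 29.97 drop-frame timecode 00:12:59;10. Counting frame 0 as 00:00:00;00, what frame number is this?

Complete 10-minute blocks: 1, each 17982 frames → 17982.
Remaining 2 whole minutes in the current block: 1800 + 1 × 1798 = 3598 frames.
Within the current minute: 59 × 30 + 10 − 2 = 1778 (labels ;00/;01 skipped at this minute). Total = 17982 + 3598 + 1778 = 23358.

23358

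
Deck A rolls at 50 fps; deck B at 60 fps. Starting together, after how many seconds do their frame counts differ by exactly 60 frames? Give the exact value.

6 seconds

The gap grows by |60 − 50| = 10 frames per second.
Time for a 60-frame gap: 60 ÷ (10) = 6 s.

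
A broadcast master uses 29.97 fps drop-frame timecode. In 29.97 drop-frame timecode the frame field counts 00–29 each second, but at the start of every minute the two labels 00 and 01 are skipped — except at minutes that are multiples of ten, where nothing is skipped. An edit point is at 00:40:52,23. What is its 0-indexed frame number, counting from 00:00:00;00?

73511

Complete 10-minute blocks: 4, each 17982 frames → 71928.
Remaining 0 whole minutes in the current block: 0 frames.
Within the current minute: 52 × 30 + 23 = 1583. Total = 71928 + 0 + 1583 = 73511.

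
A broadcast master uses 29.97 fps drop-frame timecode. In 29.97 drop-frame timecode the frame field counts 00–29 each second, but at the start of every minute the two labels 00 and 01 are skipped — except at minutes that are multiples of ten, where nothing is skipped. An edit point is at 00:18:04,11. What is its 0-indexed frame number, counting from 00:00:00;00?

As if non-drop at 30 labels/s: (0 × 3600 + 18 × 60 + 4) × 30 + 11 = 32531.
Minute boundaries passed: 18; those not divisible by 10: 18 − 1 = 17; dropped labels = 2 × 17 = 34.
Actual frame index = 32531 − 34 = 32497.

32497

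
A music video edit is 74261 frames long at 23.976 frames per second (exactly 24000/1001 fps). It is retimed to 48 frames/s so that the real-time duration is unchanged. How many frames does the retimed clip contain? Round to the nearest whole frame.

Frames at target rate = 74261 × (48) / (24000/1001) = 74335261/500 ≈ 148670.522.
Nearest whole frame: 148671.

148671 frames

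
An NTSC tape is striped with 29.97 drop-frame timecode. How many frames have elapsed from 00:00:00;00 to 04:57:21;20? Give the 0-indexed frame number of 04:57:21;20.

As if non-drop at 30 labels/s: (4 × 3600 + 57 × 60 + 21) × 30 + 20 = 535250.
Minute boundaries passed: 297; those not divisible by 10: 297 − 29 = 268; dropped labels = 2 × 268 = 536.
Actual frame index = 535250 − 536 = 534714.

534714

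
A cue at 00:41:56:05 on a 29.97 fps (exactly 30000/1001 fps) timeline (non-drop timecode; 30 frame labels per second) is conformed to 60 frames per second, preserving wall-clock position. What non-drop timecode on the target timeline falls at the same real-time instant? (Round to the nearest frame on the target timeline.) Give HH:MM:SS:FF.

Source frame index: (0×3600 + 41×60 + 56) × 30 + 5 = 75485.
Real time: 75485 / (30000/1001) = 15112097/6000 s.
Target frame: (15112097/6000) × (60) = 15112097/100 ≈ 151120.970 → 151121.
At 60 labels/s: frame 151121 → 00:41:58:41.

00:41:58:41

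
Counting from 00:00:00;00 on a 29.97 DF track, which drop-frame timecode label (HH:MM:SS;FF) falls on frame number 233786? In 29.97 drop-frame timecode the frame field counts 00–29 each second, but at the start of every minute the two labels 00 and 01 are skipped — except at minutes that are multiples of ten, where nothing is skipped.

Ten DF minutes hold 17982 frames, so frame 233786 lies in block 13 (frames 233766–251747) with 20 frames into that block.
The block's first minute is 1800 frames and the rest 1798 each; 20 frames reaches minute 0, so 13 × 18 + 0 × 2 = 234 labels have been skipped so far.
Adding those back, label number 233786 + 234 = 234020 at 30 labels/s is 7800 s + 20 f = 2 h 10 min 0 s frame 20, i.e. 02:10:00;20.

02:10:00;20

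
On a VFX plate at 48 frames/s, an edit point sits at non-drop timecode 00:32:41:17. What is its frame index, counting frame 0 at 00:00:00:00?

Total seconds to the label: (0 × 3600 + 32 × 60 + 41) = 1961.
Frame index = 1961 × 48 + 17 = 94145.

frame 94145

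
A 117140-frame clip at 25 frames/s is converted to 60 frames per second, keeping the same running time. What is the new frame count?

Target frames = source frames × (target rate / source rate) = 117140 × (60)/(25) = 117140 × 12/5 = 281136.

281136 frames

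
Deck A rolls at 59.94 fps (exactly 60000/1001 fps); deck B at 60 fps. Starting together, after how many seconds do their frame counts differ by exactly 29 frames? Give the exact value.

The gap grows by |60 − 60000/1001| = 60/1001 frames per second.
Time for a 29-frame gap: 29 ÷ (60/1001) = 29029/60 s.

29029/60 seconds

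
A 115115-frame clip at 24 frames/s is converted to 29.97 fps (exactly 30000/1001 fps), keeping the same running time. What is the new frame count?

Target frames = source frames × (target rate / source rate) = 115115 × (30000/1001)/(24) = 115115 × 1250/1001 = 143750.

143750 frames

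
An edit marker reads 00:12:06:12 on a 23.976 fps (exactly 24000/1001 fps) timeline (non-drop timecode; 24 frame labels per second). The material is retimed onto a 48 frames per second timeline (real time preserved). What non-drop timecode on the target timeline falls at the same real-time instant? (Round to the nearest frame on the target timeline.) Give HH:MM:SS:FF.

00:12:07:11

Source frame index: (0×3600 + 12×60 + 6) × 24 + 12 = 17436.
Real time: 17436 / (24000/1001) = 1454453/2000 s.
Target frame: (1454453/2000) × (48) = 4363359/125 ≈ 34906.872 → 34907.
At 48 labels/s: frame 34907 → 00:12:07:11.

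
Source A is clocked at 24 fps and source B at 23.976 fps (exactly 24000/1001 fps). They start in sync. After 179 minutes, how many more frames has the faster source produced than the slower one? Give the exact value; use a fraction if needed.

257760/1001 frames

179 min = 10740 s.
A emits 24 × 10740 = 257760 frames; B emits 24000/1001 × 10740 = 257760000/1001.
Difference = 257760/1001 frames (≈ 257.5025); B is behind A.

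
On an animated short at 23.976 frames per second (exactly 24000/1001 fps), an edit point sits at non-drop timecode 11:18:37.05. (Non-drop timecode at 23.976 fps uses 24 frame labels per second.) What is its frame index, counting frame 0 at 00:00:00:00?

frame 977213

Total seconds to the label: (11 × 3600 + 18 × 60 + 37) = 40717.
Frame index = 40717 × 24 + 5 = 977213.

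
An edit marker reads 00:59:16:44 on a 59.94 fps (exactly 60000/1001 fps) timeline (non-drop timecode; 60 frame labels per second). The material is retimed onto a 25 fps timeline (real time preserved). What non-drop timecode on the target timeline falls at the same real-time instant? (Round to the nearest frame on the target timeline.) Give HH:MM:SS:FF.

00:59:20:07

Source frame index: (0×3600 + 59×60 + 16) × 60 + 44 = 213404.
Real time: 213404 / (60000/1001) = 53404351/15000 s.
Target frame: (53404351/15000) × (25) = 53404351/600 ≈ 89007.252 → 89007.
At 25 labels/s: frame 89007 → 00:59:20:07.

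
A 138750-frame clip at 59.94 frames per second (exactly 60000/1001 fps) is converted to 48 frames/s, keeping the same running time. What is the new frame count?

111111 frames

Target frames = source frames × (target rate / source rate) = 138750 × (48)/(60000/1001) = 138750 × 1001/1250 = 111111.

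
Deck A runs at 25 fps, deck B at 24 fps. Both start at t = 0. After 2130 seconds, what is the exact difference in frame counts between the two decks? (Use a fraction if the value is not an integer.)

2130 frames

A emits 25 × 2130 = 53250 frames; B emits 24 × 2130 = 51120.
Difference = 2130 frames; B is behind A.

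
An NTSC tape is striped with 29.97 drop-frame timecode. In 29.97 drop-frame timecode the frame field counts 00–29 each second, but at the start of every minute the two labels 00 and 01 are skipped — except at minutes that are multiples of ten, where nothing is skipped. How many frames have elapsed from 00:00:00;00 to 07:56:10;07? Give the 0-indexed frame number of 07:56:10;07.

856249

As if non-drop at 30 labels/s: (7 × 3600 + 56 × 60 + 10) × 30 + 7 = 857107.
Minute boundaries passed: 476; those not divisible by 10: 476 − 47 = 429; dropped labels = 2 × 429 = 858.
Actual frame index = 857107 − 858 = 856249.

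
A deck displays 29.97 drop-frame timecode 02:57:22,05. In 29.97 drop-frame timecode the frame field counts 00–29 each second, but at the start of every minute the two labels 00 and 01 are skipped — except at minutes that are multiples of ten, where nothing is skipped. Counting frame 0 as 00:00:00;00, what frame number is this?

As if non-drop at 30 labels/s: (2 × 3600 + 57 × 60 + 22) × 30 + 5 = 319265.
Minute boundaries passed: 177; those not divisible by 10: 177 − 17 = 160; dropped labels = 2 × 160 = 320.
Actual frame index = 319265 − 320 = 318945.

318945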